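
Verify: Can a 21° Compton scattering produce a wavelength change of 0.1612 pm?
Yes, consistent

Calculate the expected shift for θ = 21°:

Δλ_expected = λ_C(1 - cos(21°))
Δλ_expected = 2.4263 × (1 - cos(21°))
Δλ_expected = 2.4263 × 0.0664
Δλ_expected = 0.1612 pm

Given shift: 0.1612 pm
Expected shift: 0.1612 pm
Difference: 0.0000 pm

The values match. This is consistent with Compton scattering at the stated angle.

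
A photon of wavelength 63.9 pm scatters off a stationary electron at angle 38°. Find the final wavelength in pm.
64.4144 pm

Using the Compton scattering formula:
λ' = λ + Δλ = λ + λ_C(1 - cos θ)

Given:
- Initial wavelength λ = 63.9 pm
- Scattering angle θ = 38°
- Compton wavelength λ_C ≈ 2.4263 pm

Calculate the shift:
Δλ = 2.4263 × (1 - cos(38°))
Δλ = 2.4263 × 0.2120
Δλ = 0.5144 pm

Final wavelength:
λ' = 63.9 + 0.5144 = 64.4144 pm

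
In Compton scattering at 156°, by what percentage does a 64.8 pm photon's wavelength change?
7.1649%

Calculate the Compton shift:
Δλ = λ_C(1 - cos(156°))
Δλ = 2.4263 × (1 - cos(156°))
Δλ = 2.4263 × 1.9135
Δλ = 4.6429 pm

Percentage change:
(Δλ/λ₀) × 100 = (4.6429/64.8) × 100
= 7.1649%

(Intermediate values are shown rounded; full precision is carried through to the final answer.)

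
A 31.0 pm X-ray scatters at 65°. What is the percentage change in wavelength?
4.5191%

Calculate the Compton shift:
Δλ = λ_C(1 - cos(65°))
Δλ = 2.4263 × (1 - cos(65°))
Δλ = 2.4263 × 0.5774
Δλ = 1.4009 pm

Percentage change:
(Δλ/λ₀) × 100 = (1.4009/31.0) × 100
= 4.5191%

(Intermediate values are shown rounded; full precision is carried through to the final answer.)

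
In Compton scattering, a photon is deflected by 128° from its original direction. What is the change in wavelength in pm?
3.9201 pm

Using the Compton scattering formula:
Δλ = λ_C(1 - cos θ)

where λ_C = h/(m_e·c) ≈ 2.4263 pm is the Compton wavelength of an electron.

For θ = 128°:
cos(128°) = -0.6157
1 - cos(128°) = 1.6157

Δλ = 2.4263 × 1.6157
Δλ = 3.9201 pm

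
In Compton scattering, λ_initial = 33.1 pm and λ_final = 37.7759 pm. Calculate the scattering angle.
158.00°

First find the wavelength shift:
Δλ = λ' - λ = 37.7759 - 33.1 = 4.6759 pm

Using Δλ = λ_C(1 - cos θ), with λ_C = h/(m_e·c) ≈ 2.42631024 pm:
cos θ = 1 - Δλ/λ_C
cos θ = 1 - 4.6759/2.42631024
cos θ = -0.927165

θ = arccos(-0.927165)
θ = 158.00°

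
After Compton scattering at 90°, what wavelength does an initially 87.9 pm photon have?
90.3263 pm

Using the Compton formula: λ' = λ + λ_C(1 − cos θ)

For θ = 90°, cos θ = 0 (exact) = 0.0000, so:
1 − cos 90° = 1 − (0) = 1.0000

Δλ = λ_C × 1.0000 = 2.4263 × 1.0000 = 2.4263 pm

λ' = 87.9 + 2.4263 = 90.3263 pm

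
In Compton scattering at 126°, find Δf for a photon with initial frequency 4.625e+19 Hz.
1.724e+19 Hz (decrease)

Convert frequency to wavelength (c = 299792458 m/s):
λ₀ = c/f₀ = 299792458/4.625e+19 = 6.4819991e-12 m = 6.4820 pm

Calculate Compton shift:
Δλ = λ_C(1 - cos(126°)) = 3.8525 pm

Final wavelength:
λ' = λ₀ + Δλ = 6.4820 + 3.8525 = 10.3345 pm

Final frequency:
f' = c/λ' = 299792458/1.0334459e-11 = 2.9009014e+19 Hz

Frequency shift (decrease):
Δf = f₀ - f' = 4.625e+19 - 2.9009014e+19 = 1.724e+19 Hz

(Intermediate values are shown rounded; full precision is carried through to the final answer.)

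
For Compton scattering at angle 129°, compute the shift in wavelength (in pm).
3.9532 pm

Using the Compton scattering formula:
Δλ = λ_C(1 - cos θ)

where λ_C = h/(m_e·c) ≈ 2.4263 pm is the Compton wavelength of an electron.

For θ = 129°:
cos(129°) = -0.6293
1 - cos(129°) = 1.6293

Δλ = 2.4263 × 1.6293
Δλ = 3.9532 pm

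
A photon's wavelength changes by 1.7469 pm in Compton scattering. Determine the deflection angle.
73.74°

From the Compton formula Δλ = λ_C(1 - cos θ), we can solve for θ:

cos θ = 1 - Δλ/λ_C

Given:
- Δλ = 1.7469 pm
- λ_C = h/(m_e·c) ≈ 2.42631024 pm

cos θ = 1 - 1.7469/2.42631024
cos θ = 1 - 0.719982
cos θ = 0.280018

θ = arccos(0.280018)
θ = 73.74°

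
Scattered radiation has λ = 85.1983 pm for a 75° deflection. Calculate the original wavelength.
83.4000 pm

From λ' = λ + Δλ, we have λ = λ' - Δλ

First calculate the Compton shift:
Δλ = λ_C(1 - cos θ)
Δλ = 2.4263 × (1 - cos(75°))
Δλ = 2.4263 × 0.7412
Δλ = 1.7983 pm

Initial wavelength:
λ = λ' - Δλ
λ = 85.1983 - 1.7983
λ = 83.4000 pm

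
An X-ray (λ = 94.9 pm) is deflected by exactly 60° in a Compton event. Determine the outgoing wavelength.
96.1132 pm

Using the Compton formula: λ' = λ + λ_C(1 − cos θ)

For θ = 60°, cos θ = 1/2 (exact) = 0.5000, so:
1 − cos 60° = 1 − (1/2) = 0.5000

Δλ = λ_C × 0.5000 = 2.4263 × 0.5000 = 1.2132 pm

λ' = 94.9 + 1.2132 = 96.1132 pm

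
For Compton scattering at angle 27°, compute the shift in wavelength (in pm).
0.2645 pm

Using the Compton scattering formula:
Δλ = λ_C(1 - cos θ)

where λ_C = h/(m_e·c) ≈ 2.4263 pm is the Compton wavelength of an electron.

For θ = 27°:
cos(27°) = 0.8910
1 - cos(27°) = 0.1090

Δλ = 2.4263 × 0.1090
Δλ = 0.2645 pm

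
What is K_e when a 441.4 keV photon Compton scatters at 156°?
275.0171 keV

By energy conservation: K_e = E_initial - E_final

First find the scattered photon energy:
Initial wavelength: λ = hc/E = 2.8089 pm
Compton shift: Δλ = λ_C(1 - cos(156°)) = 4.6429 pm
Final wavelength: λ' = 2.8089 + 4.6429 = 7.4517 pm
Final photon energy: E' = hc/λ' = 166.3829 keV

Electron kinetic energy:
K_e = E - E' = 441.4000 - 166.3829 = 275.0171 keV

(Intermediate values are shown rounded; full precision is carried through to the final answer.)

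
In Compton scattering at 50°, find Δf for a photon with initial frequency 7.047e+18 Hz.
1.407e+17 Hz (decrease)

Convert frequency to wavelength (c = 299792458 m/s):
λ₀ = c/f₀ = 299792458/7.047e+18 = 4.2541856e-11 m = 42.5419 pm

Calculate Compton shift:
Δλ = λ_C(1 - cos(50°)) = 0.8667 pm

Final wavelength:
λ' = λ₀ + Δλ = 42.5419 + 0.8667 = 43.4086 pm

Final frequency:
f' = c/λ' = 299792458/4.3408564e-11 = 6.9062975e+18 Hz

Frequency shift (decrease):
Δf = f₀ - f' = 7.047e+18 - 6.9062975e+18 = 1.407e+17 Hz

(Intermediate values are shown rounded; full precision is carried through to the final answer.)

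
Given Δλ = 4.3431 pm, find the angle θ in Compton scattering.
142.19°

From the Compton formula Δλ = λ_C(1 - cos θ), we can solve for θ:

cos θ = 1 - Δλ/λ_C

Given:
- Δλ = 4.3431 pm
- λ_C = h/(m_e·c) ≈ 2.42631024 pm

cos θ = 1 - 4.3431/2.42631024
cos θ = 1 - 1.790002
cos θ = -0.790002

θ = arccos(-0.790002)
θ = 142.19°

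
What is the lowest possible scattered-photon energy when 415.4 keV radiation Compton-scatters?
158.1973 keV (at θ = 180°)

The scattered photon has minimum energy when its wavelength is maximum, i.e., when the Compton shift Δλ = λ_C(1 − cos θ) is maximum. This occurs at θ = 180° (backscattering), giving Δλ_max = 2λ_C = 4.8526 pm.

Initial wavelength: λ₀ = hc/E₀ = 2.9847 pm
Maximum final wavelength: λ'_max = λ₀ + 2λ_C = 2.9847 + 4.8526 = 7.8373 pm
Minimum final energy: E'_min = hc/λ'_max = 158.1973 keV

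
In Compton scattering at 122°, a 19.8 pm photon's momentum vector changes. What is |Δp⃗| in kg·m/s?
5.3978e-23 kg·m/s

Photon momentum magnitude is p = h/λ.

Initial momentum:
p₀ = h/λ = 6.6261e-34/1.9800e-11 = 3.3465e-23 kg·m/s

After scattering:
λ' = λ + Δλ = 19.8 + 3.7121 = 23.5121 pm
p' = h/λ' = 6.6261e-34/2.3512e-11 = 2.8182e-23 kg·m/s

Momentum is a vector; the scattered photon's direction makes angle θ = 122° with the incident direction. The magnitude of the vector change Δp⃗ = p⃗₀ − p⃗' is found from the law of cosines:
|Δp⃗|² = p₀² + p'² − 2p₀p'cos θ
|Δp⃗|² = (3.3465e-23)² + (2.8182e-23)² − 2·3.3465e-23·2.8182e-23·cos(122°)
|Δp⃗| = 5.3978e-23 kg·m/s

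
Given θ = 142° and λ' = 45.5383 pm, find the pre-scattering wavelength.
41.2000 pm

From λ' = λ + Δλ, we have λ = λ' - Δλ

First calculate the Compton shift:
Δλ = λ_C(1 - cos θ)
Δλ = 2.4263 × (1 - cos(142°))
Δλ = 2.4263 × 1.7880
Δλ = 4.3383 pm

Initial wavelength:
λ = λ' - Δλ
λ = 45.5383 - 4.3383
λ = 41.2000 pm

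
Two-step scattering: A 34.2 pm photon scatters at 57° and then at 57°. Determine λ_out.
36.4097 pm

Apply Compton shift twice:

First scattering at θ₁ = 57°:
Δλ₁ = λ_C(1 - cos(57°))
Δλ₁ = 2.4263 × 0.4554
Δλ₁ = 1.1048 pm

After first scattering:
λ₁ = 34.2 + 1.1048 = 35.3048 pm

Second scattering at θ₂ = 57°:
Δλ₂ = λ_C(1 - cos(57°))
Δλ₂ = 2.4263 × 0.4554
Δλ₂ = 1.1048 pm

Final wavelength:
λ₂ = 35.3048 + 1.1048 = 36.4097 pm

Total shift: Δλ_total = 1.1048 + 1.1048 = 2.2097 pm

(Intermediate values are shown rounded; full precision is carried through to the final answer.)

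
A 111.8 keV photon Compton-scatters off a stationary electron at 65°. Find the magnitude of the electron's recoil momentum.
6.0869e-23 kg·m/s

The electron is initially at rest, so by conservation of momentum:
p⃗_e = p⃗₀ − p⃗'  (incident photon momentum minus scattered photon momentum)

Photon momentum magnitudes (p = h/λ = E/c):
λ₀ = hc/E₀ = 11.0898 pm → p₀ = h/λ₀ = 5.9749e-23 kg·m/s
Δλ = λ_C(1 − cos 65°) = 1.4009 pm
λ' = 12.4907 pm → p' = h/λ' = 5.3048e-23 kg·m/s

The scattered photon makes angle θ = 65° with the incident direction, so by the law of cosines:
|p⃗_e|² = p₀² + p'² − 2p₀p'cos θ
|p⃗_e|² = (5.9749e-23)² + (5.3048e-23)² − 2·5.9749e-23·5.3048e-23·cos(65°)
|p⃗_e| = 6.0869e-23 kg·m/s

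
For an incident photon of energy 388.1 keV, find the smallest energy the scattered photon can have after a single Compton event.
154.0700 keV (at θ = 180°)

The scattered photon has minimum energy when its wavelength is maximum, i.e., when the Compton shift Δλ = λ_C(1 − cos θ) is maximum. This occurs at θ = 180° (backscattering), giving Δλ_max = 2λ_C = 4.8526 pm.

Initial wavelength: λ₀ = hc/E₀ = 3.1946 pm
Maximum final wavelength: λ'_max = λ₀ + 2λ_C = 3.1946 + 4.8526 = 8.0473 pm
Minimum final energy: E'_min = hc/λ'_max = 154.0700 keV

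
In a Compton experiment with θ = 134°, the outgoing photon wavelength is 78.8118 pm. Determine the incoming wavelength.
74.7000 pm

From λ' = λ + Δλ, we have λ = λ' - Δλ

First calculate the Compton shift:
Δλ = λ_C(1 - cos θ)
Δλ = 2.4263 × (1 - cos(134°))
Δλ = 2.4263 × 1.6947
Δλ = 4.1118 pm

Initial wavelength:
λ = λ' - Δλ
λ = 78.8118 - 4.1118
λ = 74.7000 pm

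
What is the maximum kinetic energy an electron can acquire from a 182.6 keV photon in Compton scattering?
76.1077 keV

Maximum energy transfer occurs at θ = 180° (backscattering).

Initial photon: E₀ = 182.6 keV → λ₀ = 6.7899 pm

Maximum Compton shift (at 180°):
Δλ_max = 2λ_C = 2 × 2.4263 = 4.8526 pm

Final wavelength:
λ' = 6.7899 + 4.8526 = 11.6426 pm

Minimum photon energy (maximum energy to electron):
E'_min = hc/λ' = 106.4923 keV

Maximum electron kinetic energy:
K_max = E₀ - E'_min = 182.6000 - 106.4923 = 76.1077 keV

(Intermediate values are shown rounded; full precision is carried through to the final answer.)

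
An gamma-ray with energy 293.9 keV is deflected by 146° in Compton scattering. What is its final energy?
143.2284 keV

First convert energy to wavelength:
λ = hc/E, with hc ≈ 1239.842 keV·pm (i.e. 1239.842 eV·nm)

For E = 293.9 keV = 293900 eV:
λ = 1239.842 keV·pm / 293.9 keV
λ = 4.2186 pm

Calculate the Compton shift:
Δλ = λ_C(1 - cos(146°)) = 2.4263 × 1.8290
Δλ = 4.4378 pm

Final wavelength:
λ' = 4.2186 + 4.4378 = 8.6564 pm

Final energy:
E' = hc/λ' = 1239.842 / 8.6564 = 143.2284 keV

(Intermediate values are shown rounded; full precision is carried through to the final answer.)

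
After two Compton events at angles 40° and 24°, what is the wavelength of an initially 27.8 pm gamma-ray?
28.5774 pm

Apply Compton shift twice:

First scattering at θ₁ = 40°:
Δλ₁ = λ_C(1 - cos(40°))
Δλ₁ = 2.4263 × 0.2340
Δλ₁ = 0.5676 pm

After first scattering:
λ₁ = 27.8 + 0.5676 = 28.3676 pm

Second scattering at θ₂ = 24°:
Δλ₂ = λ_C(1 - cos(24°))
Δλ₂ = 2.4263 × 0.0865
Δλ₂ = 0.2098 pm

Final wavelength:
λ₂ = 28.3676 + 0.2098 = 28.5774 pm

Total shift: Δλ_total = 0.5676 + 0.2098 = 0.7774 pm

(Intermediate values are shown rounded; full precision is carried through to the final answer.)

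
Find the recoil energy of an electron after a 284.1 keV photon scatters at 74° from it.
81.5655 keV

By energy conservation: K_e = E_initial - E_final

First find the scattered photon energy:
Initial wavelength: λ = hc/E = 4.3641 pm
Compton shift: Δλ = λ_C(1 - cos(74°)) = 1.7575 pm
Final wavelength: λ' = 4.3641 + 1.7575 = 6.1216 pm
Final photon energy: E' = hc/λ' = 202.5345 keV

Electron kinetic energy:
K_e = E - E' = 284.1000 - 202.5345 = 81.5655 keV

(Intermediate values are shown rounded; full precision is carried through to the final answer.)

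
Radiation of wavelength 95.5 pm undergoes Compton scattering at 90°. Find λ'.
97.9263 pm

Using the Compton formula: λ' = λ + λ_C(1 − cos θ)

For θ = 90°, cos θ = 0 (exact) = 0.0000, so:
1 − cos 90° = 1 − (0) = 1.0000

Δλ = λ_C × 1.0000 = 2.4263 × 1.0000 = 2.4263 pm

λ' = 95.5 + 2.4263 = 97.9263 pm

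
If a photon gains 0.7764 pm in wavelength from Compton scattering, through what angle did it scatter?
47.16°

From the Compton formula Δλ = λ_C(1 - cos θ), we can solve for θ:

cos θ = 1 - Δλ/λ_C

Given:
- Δλ = 0.7764 pm
- λ_C = h/(m_e·c) ≈ 2.42631024 pm

cos θ = 1 - 0.7764/2.42631024
cos θ = 1 - 0.319992
cos θ = 0.680008

θ = arccos(0.680008)
θ = 47.16°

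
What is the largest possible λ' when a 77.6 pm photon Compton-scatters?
82.4526 pm (at θ = 180°)

The Compton shift is Δλ = λ_C(1 − cos θ).

Since cos θ ranges from −1 to 1, the factor (1 − cos θ) ranges from 0 to 2; the maximum shift occurs at θ = 180° (backscattering):
Δλ_max = 2λ_C = 2 × 2.4263 pm = 4.8526 pm

Maximum scattered wavelength:
λ'_max = λ₀ + Δλ_max = 77.6 + 4.8526 = 82.4526 pm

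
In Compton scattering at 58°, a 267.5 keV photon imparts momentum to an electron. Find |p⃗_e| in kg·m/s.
1.2735e-22 kg·m/s

The electron is initially at rest, so by conservation of momentum:
p⃗_e = p⃗₀ − p⃗'  (incident photon momentum minus scattered photon momentum)

Photon momentum magnitudes (p = h/λ = E/c):
λ₀ = hc/E₀ = 4.6349 pm → p₀ = h/λ₀ = 1.4296e-22 kg·m/s
Δλ = λ_C(1 − cos 58°) = 1.1406 pm
λ' = 5.7755 pm → p' = h/λ' = 1.1473e-22 kg·m/s

The scattered photon makes angle θ = 58° with the incident direction, so by the law of cosines:
|p⃗_e|² = p₀² + p'² − 2p₀p'cos θ
|p⃗_e|² = (1.4296e-22)² + (1.1473e-22)² − 2·1.4296e-22·1.1473e-22·cos(58°)
|p⃗_e| = 1.2735e-22 kg·m/s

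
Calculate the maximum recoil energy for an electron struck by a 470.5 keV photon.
304.9179 keV

Maximum energy transfer occurs at θ = 180° (backscattering).

Initial photon: E₀ = 470.5 keV → λ₀ = 2.6352 pm

Maximum Compton shift (at 180°):
Δλ_max = 2λ_C = 2 × 2.4263 = 4.8526 pm

Final wavelength:
λ' = 2.6352 + 4.8526 = 7.4878 pm

Minimum photon energy (maximum energy to electron):
E'_min = hc/λ' = 165.5821 keV

Maximum electron kinetic energy:
K_max = E₀ - E'_min = 470.5000 - 165.5821 = 304.9179 keV

(Intermediate values are shown rounded; full precision is carried through to the final answer.)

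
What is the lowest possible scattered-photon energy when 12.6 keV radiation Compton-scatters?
12.0078 keV (at θ = 180°)

The scattered photon has minimum energy when its wavelength is maximum, i.e., when the Compton shift Δλ = λ_C(1 − cos θ) is maximum. This occurs at θ = 180° (backscattering), giving Δλ_max = 2λ_C = 4.8526 pm.

Initial wavelength: λ₀ = hc/E₀ = 98.4002 pm
Maximum final wavelength: λ'_max = λ₀ + 2λ_C = 98.4002 + 4.8526 = 103.2528 pm
Minimum final energy: E'_min = hc/λ'_max = 12.0078 keV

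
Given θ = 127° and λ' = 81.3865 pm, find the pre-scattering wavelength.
77.5000 pm

From λ' = λ + Δλ, we have λ = λ' - Δλ

First calculate the Compton shift:
Δλ = λ_C(1 - cos θ)
Δλ = 2.4263 × (1 - cos(127°))
Δλ = 2.4263 × 1.6018
Δλ = 3.8865 pm

Initial wavelength:
λ = λ' - Δλ
λ = 81.3865 - 3.8865
λ = 77.5000 pm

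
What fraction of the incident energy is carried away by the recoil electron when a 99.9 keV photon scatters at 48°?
0.0608 (or 6.08%)

Calculate initial and final photon energies:

Initial: E₀ = 99.9 keV → λ₀ = 12.4108 pm
Compton shift: Δλ = 0.8028 pm
Final wavelength: λ' = 13.2136 pm
Final energy: E' = 93.8306 keV

Fractional energy loss:
(E₀ - E')/E₀ = (99.9000 - 93.8306)/99.9000
= 6.0694/99.9000
= 0.0608
= 6.08%

(Intermediate values are shown rounded; full precision is carried through to the final answer.)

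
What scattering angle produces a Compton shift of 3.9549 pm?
129.05°

From the Compton formula Δλ = λ_C(1 - cos θ), we can solve for θ:

cos θ = 1 - Δλ/λ_C

Given:
- Δλ = 3.9549 pm
- λ_C = h/(m_e·c) ≈ 2.42631024 pm

cos θ = 1 - 3.9549/2.42631024
cos θ = 1 - 1.630006
cos θ = -0.630006

θ = arccos(-0.630006)
θ = 129.05°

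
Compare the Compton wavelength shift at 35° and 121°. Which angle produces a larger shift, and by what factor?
121° produces the larger shift by a factor of 8.377

Calculate both shifts using Δλ = λ_C(1 - cos θ):

For θ₁ = 35°:
Δλ₁ = 2.4263 × (1 - cos(35°))
Δλ₁ = 2.4263 × 0.1808
Δλ₁ = 0.4388 pm

For θ₂ = 121°:
Δλ₂ = 2.4263 × (1 - cos(121°))
Δλ₂ = 2.4263 × 1.5150
Δλ₂ = 3.6760 pm

The 121° angle produces the larger shift.
Ratio: 3.6760/0.4388 = 8.377

(Intermediate values are shown rounded; full precision is carried through to the final answer.)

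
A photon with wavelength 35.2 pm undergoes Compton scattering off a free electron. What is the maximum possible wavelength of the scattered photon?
40.0526 pm (at θ = 180°)

The Compton shift is Δλ = λ_C(1 − cos θ).

Since cos θ ranges from −1 to 1, the factor (1 − cos θ) ranges from 0 to 2; the maximum shift occurs at θ = 180° (backscattering):
Δλ_max = 2λ_C = 2 × 2.4263 pm = 4.8526 pm

Maximum scattered wavelength:
λ'_max = λ₀ + Δλ_max = 35.2 + 4.8526 = 40.0526 pm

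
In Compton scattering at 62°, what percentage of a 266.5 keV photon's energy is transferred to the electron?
0.2167 (or 21.67%)

Calculate initial and final photon energies:

Initial: E₀ = 266.5 keV → λ₀ = 4.6523 pm
Compton shift: Δλ = 1.2872 pm
Final wavelength: λ' = 5.9395 pm
Final energy: E' = 208.7437 keV

Fractional energy loss:
(E₀ - E')/E₀ = (266.5000 - 208.7437)/266.5000
= 57.7563/266.5000
= 0.2167
= 21.67%

(Intermediate values are shown rounded; full precision is carried through to the final answer.)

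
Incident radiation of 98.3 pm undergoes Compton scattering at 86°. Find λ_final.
100.5571 pm

Using the Compton scattering formula:
λ' = λ + Δλ = λ + λ_C(1 - cos θ)

Given:
- Initial wavelength λ = 98.3 pm
- Scattering angle θ = 86°
- Compton wavelength λ_C ≈ 2.4263 pm

Calculate the shift:
Δλ = 2.4263 × (1 - cos(86°))
Δλ = 2.4263 × 0.9302
Δλ = 2.2571 pm

Final wavelength:
λ' = 98.3 + 2.2571 = 100.5571 pm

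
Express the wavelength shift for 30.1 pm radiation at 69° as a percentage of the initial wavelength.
5.1721%

Calculate the Compton shift:
Δλ = λ_C(1 - cos(69°))
Δλ = 2.4263 × (1 - cos(69°))
Δλ = 2.4263 × 0.6416
Δλ = 1.5568 pm

Percentage change:
(Δλ/λ₀) × 100 = (1.5568/30.1) × 100
= 5.1721%

(Intermediate values are shown rounded; full precision is carried through to the final answer.)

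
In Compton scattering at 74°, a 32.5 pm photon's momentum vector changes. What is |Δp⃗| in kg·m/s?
2.3925e-23 kg·m/s

Photon momentum magnitude is p = h/λ.

Initial momentum:
p₀ = h/λ = 6.6261e-34/3.2500e-11 = 2.0388e-23 kg·m/s

After scattering:
λ' = λ + Δλ = 32.5 + 1.7575 = 34.2575 pm
p' = h/λ' = 6.6261e-34/3.4258e-11 = 1.9342e-23 kg·m/s

Momentum is a vector; the scattered photon's direction makes angle θ = 74° with the incident direction. The magnitude of the vector change Δp⃗ = p⃗₀ − p⃗' is found from the law of cosines:
|Δp⃗|² = p₀² + p'² − 2p₀p'cos θ
|Δp⃗|² = (2.0388e-23)² + (1.9342e-23)² − 2·2.0388e-23·1.9342e-23·cos(74°)
|Δp⃗| = 2.3925e-23 kg·m/s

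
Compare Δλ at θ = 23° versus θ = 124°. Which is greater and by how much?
124° produces the larger shift by a factor of 19.614

Calculate both shifts using Δλ = λ_C(1 - cos θ):

For θ₁ = 23°:
Δλ₁ = 2.4263 × (1 - cos(23°))
Δλ₁ = 2.4263 × 0.0795
Δλ₁ = 0.1929 pm

For θ₂ = 124°:
Δλ₂ = 2.4263 × (1 - cos(124°))
Δλ₂ = 2.4263 × 1.5592
Δλ₂ = 3.7831 pm

The 124° angle produces the larger shift.
Ratio: 3.7831/0.1929 = 19.614

(Intermediate values are shown rounded; full precision is carried through to the final answer.)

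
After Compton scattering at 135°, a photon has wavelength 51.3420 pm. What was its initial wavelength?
47.2000 pm

From λ' = λ + Δλ, we have λ = λ' - Δλ

First calculate the Compton shift:
Δλ = λ_C(1 - cos θ)
Δλ = 2.4263 × (1 - cos(135°))
Δλ = 2.4263 × 1.7071
Δλ = 4.1420 pm

Initial wavelength:
λ = λ' - Δλ
λ = 51.3420 - 4.1420
λ = 47.2000 pm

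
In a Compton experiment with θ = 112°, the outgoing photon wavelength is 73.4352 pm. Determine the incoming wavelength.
70.1000 pm

From λ' = λ + Δλ, we have λ = λ' - Δλ

First calculate the Compton shift:
Δλ = λ_C(1 - cos θ)
Δλ = 2.4263 × (1 - cos(112°))
Δλ = 2.4263 × 1.3746
Δλ = 3.3352 pm

Initial wavelength:
λ = λ' - Δλ
λ = 73.4352 - 3.3352
λ = 70.1000 pm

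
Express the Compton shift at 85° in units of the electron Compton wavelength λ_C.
0.9128 λ_C

The Compton shift formula is:
Δλ = λ_C(1 - cos θ)

Dividing both sides by λ_C:
Δλ/λ_C = 1 - cos θ

For θ = 85°:
Δλ/λ_C = 1 - cos(85°)
Δλ/λ_C = 1 - 0.0872
Δλ/λ_C = 0.9128

This means the shift is 0.9128 × λ_C = 2.2148 pm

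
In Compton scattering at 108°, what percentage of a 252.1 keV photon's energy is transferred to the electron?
0.3924 (or 39.24%)

Calculate initial and final photon energies:

Initial: E₀ = 252.1 keV → λ₀ = 4.9181 pm
Compton shift: Δλ = 3.1761 pm
Final wavelength: λ' = 8.0941 pm
Final energy: E' = 153.1778 keV

Fractional energy loss:
(E₀ - E')/E₀ = (252.1000 - 153.1778)/252.1000
= 98.9222/252.1000
= 0.3924
= 39.24%

(Intermediate values are shown rounded; full precision is carried through to the final answer.)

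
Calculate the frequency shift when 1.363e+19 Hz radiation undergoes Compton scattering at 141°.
2.234e+18 Hz (decrease)

Convert frequency to wavelength (c = 299792458 m/s):
λ₀ = c/f₀ = 299792458/1.363e+19 = 2.1995045e-11 m = 21.9950 pm

Calculate Compton shift:
Δλ = λ_C(1 - cos(141°)) = 4.3119 pm

Final wavelength:
λ' = λ₀ + Δλ = 21.9950 + 4.3119 = 26.3070 pm

Final frequency:
f' = c/λ' = 299792458/2.6306952e-11 = 1.1395940e+19 Hz

Frequency shift (decrease):
Δf = f₀ - f' = 1.363e+19 - 1.1395940e+19 = 2.234e+18 Hz

(Intermediate values are shown rounded; full precision is carried through to the final answer.)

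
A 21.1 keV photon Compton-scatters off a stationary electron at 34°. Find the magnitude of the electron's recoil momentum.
6.5711e-24 kg·m/s

The electron is initially at rest, so by conservation of momentum:
p⃗_e = p⃗₀ − p⃗'  (incident photon momentum minus scattered photon momentum)

Photon momentum magnitudes (p = h/λ = E/c):
λ₀ = hc/E₀ = 58.7603 pm → p₀ = h/λ₀ = 1.1276e-23 kg·m/s
Δλ = λ_C(1 − cos 34°) = 0.4148 pm
λ' = 59.1751 pm → p' = h/λ' = 1.1197e-23 kg·m/s

The scattered photon makes angle θ = 34° with the incident direction, so by the law of cosines:
|p⃗_e|² = p₀² + p'² − 2p₀p'cos θ
|p⃗_e|² = (1.1276e-23)² + (1.1197e-23)² − 2·1.1276e-23·1.1197e-23·cos(34°)
|p⃗_e| = 6.5711e-24 kg·m/s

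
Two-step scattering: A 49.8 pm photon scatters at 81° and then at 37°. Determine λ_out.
52.3353 pm

Apply Compton shift twice:

First scattering at θ₁ = 81°:
Δλ₁ = λ_C(1 - cos(81°))
Δλ₁ = 2.4263 × 0.8436
Δλ₁ = 2.0468 pm

After first scattering:
λ₁ = 49.8 + 2.0468 = 51.8468 pm

Second scattering at θ₂ = 37°:
Δλ₂ = λ_C(1 - cos(37°))
Δλ₂ = 2.4263 × 0.2014
Δλ₂ = 0.4886 pm

Final wavelength:
λ₂ = 51.8468 + 0.4886 = 52.3353 pm

Total shift: Δλ_total = 2.0468 + 0.4886 = 2.5353 pm

(Intermediate values are shown rounded; full precision is carried through to the final answer.)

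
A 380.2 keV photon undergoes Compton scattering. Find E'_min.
152.8095 keV (at θ = 180°)

The scattered photon has minimum energy when its wavelength is maximum, i.e., when the Compton shift Δλ = λ_C(1 − cos θ) is maximum. This occurs at θ = 180° (backscattering), giving Δλ_max = 2λ_C = 4.8526 pm.

Initial wavelength: λ₀ = hc/E₀ = 3.2610 pm
Maximum final wavelength: λ'_max = λ₀ + 2λ_C = 3.2610 + 4.8526 = 8.1136 pm
Minimum final energy: E'_min = hc/λ'_max = 152.8095 keV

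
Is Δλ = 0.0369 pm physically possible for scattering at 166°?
No, inconsistent

Calculate the expected shift for θ = 166°:

Δλ_expected = λ_C(1 - cos(166°))
Δλ_expected = 2.4263 × (1 - cos(166°))
Δλ_expected = 2.4263 × 1.9703
Δλ_expected = 4.7805 pm

Given shift: 0.0369 pm
Expected shift: 4.7805 pm
Difference: 4.7437 pm

The values do not match. The given shift corresponds to θ ≈ 10.0°, not 166°.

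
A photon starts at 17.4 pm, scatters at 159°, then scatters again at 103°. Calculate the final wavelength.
25.0636 pm

Apply Compton shift twice:

First scattering at θ₁ = 159°:
Δλ₁ = λ_C(1 - cos(159°))
Δλ₁ = 2.4263 × 1.9336
Δλ₁ = 4.6915 pm

After first scattering:
λ₁ = 17.4 + 4.6915 = 22.0915 pm

Second scattering at θ₂ = 103°:
Δλ₂ = λ_C(1 - cos(103°))
Δλ₂ = 2.4263 × 1.2250
Δλ₂ = 2.9721 pm

Final wavelength:
λ₂ = 22.0915 + 2.9721 = 25.0636 pm

Total shift: Δλ_total = 4.6915 + 2.9721 = 7.6636 pm

(Intermediate values are shown rounded; full precision is carried through to the final answer.)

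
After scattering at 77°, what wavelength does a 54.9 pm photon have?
56.7805 pm

Using the Compton scattering formula:
λ' = λ + Δλ = λ + λ_C(1 - cos θ)

Given:
- Initial wavelength λ = 54.9 pm
- Scattering angle θ = 77°
- Compton wavelength λ_C ≈ 2.4263 pm

Calculate the shift:
Δλ = 2.4263 × (1 - cos(77°))
Δλ = 2.4263 × 0.7750
Δλ = 1.8805 pm

Final wavelength:
λ' = 54.9 + 1.8805 = 56.7805 pm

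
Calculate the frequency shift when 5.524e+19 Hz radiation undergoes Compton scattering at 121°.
2.231e+19 Hz (decrease)

Convert frequency to wavelength (c = 299792458 m/s):
λ₀ = c/f₀ = 299792458/5.524e+19 = 5.4270901e-12 m = 5.4271 pm

Calculate Compton shift:
Δλ = λ_C(1 - cos(121°)) = 3.6760 pm

Final wavelength:
λ' = λ₀ + Δλ = 5.4271 + 3.6760 = 9.1030 pm

Final frequency:
f' = c/λ' = 299792458/9.1030425e-12 = 3.2933215e+19 Hz

Frequency shift (decrease):
Δf = f₀ - f' = 5.524e+19 - 3.2933215e+19 = 2.231e+19 Hz

(Intermediate values are shown rounded; full precision is carried through to the final answer.)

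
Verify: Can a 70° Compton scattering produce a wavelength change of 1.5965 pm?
Yes, consistent

Calculate the expected shift for θ = 70°:

Δλ_expected = λ_C(1 - cos(70°))
Δλ_expected = 2.4263 × (1 - cos(70°))
Δλ_expected = 2.4263 × 0.6580
Δλ_expected = 1.5965 pm

Given shift: 1.5965 pm
Expected shift: 1.5965 pm
Difference: 0.0000 pm

The values match. This is consistent with Compton scattering at the stated angle.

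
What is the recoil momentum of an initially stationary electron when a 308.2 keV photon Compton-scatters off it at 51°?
1.3170e-22 kg·m/s

The electron is initially at rest, so by conservation of momentum:
p⃗_e = p⃗₀ − p⃗'  (incident photon momentum minus scattered photon momentum)

Photon momentum magnitudes (p = h/λ = E/c):
λ₀ = hc/E₀ = 4.0228 pm → p₀ = h/λ₀ = 1.6471e-22 kg·m/s
Δλ = λ_C(1 − cos 51°) = 0.8994 pm
λ' = 4.9222 pm → p' = h/λ' = 1.3462e-22 kg·m/s

The scattered photon makes angle θ = 51° with the incident direction, so by the law of cosines:
|p⃗_e|² = p₀² + p'² − 2p₀p'cos θ
|p⃗_e|² = (1.6471e-22)² + (1.3462e-22)² − 2·1.6471e-22·1.3462e-22·cos(51°)
|p⃗_e| = 1.3170e-22 kg·m/s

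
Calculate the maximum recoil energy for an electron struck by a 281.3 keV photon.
147.4101 keV

Maximum energy transfer occurs at θ = 180° (backscattering).

Initial photon: E₀ = 281.3 keV → λ₀ = 4.4075 pm

Maximum Compton shift (at 180°):
Δλ_max = 2λ_C = 2 × 2.4263 = 4.8526 pm

Final wavelength:
λ' = 4.4075 + 4.8526 = 9.2602 pm

Minimum photon energy (maximum energy to electron):
E'_min = hc/λ' = 133.8899 keV

Maximum electron kinetic energy:
K_max = E₀ - E'_min = 281.3000 - 133.8899 = 147.4101 keV

(Intermediate values are shown rounded; full precision is carried through to the final answer.)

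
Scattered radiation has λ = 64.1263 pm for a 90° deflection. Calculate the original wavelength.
61.7000 pm

From λ' = λ + Δλ, we have λ = λ' - Δλ

First calculate the Compton shift:
Δλ = λ_C(1 - cos θ)
Δλ = 2.4263 × (1 - cos(90°))
Δλ = 2.4263 × 1.0000
Δλ = 2.4263 pm

Initial wavelength:
λ = λ' - Δλ
λ = 64.1263 - 2.4263
λ = 61.7000 pm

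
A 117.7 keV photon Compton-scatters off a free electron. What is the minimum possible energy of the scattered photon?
80.5797 keV (at θ = 180°)

The scattered photon has minimum energy when its wavelength is maximum, i.e., when the Compton shift Δλ = λ_C(1 − cos θ) is maximum. This occurs at θ = 180° (backscattering), giving Δλ_max = 2λ_C = 4.8526 pm.

Initial wavelength: λ₀ = hc/E₀ = 10.5339 pm
Maximum final wavelength: λ'_max = λ₀ + 2λ_C = 10.5339 + 4.8526 = 15.3865 pm
Minimum final energy: E'_min = hc/λ'_max = 80.5797 keV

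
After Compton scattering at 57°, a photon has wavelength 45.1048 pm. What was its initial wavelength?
44.0000 pm

From λ' = λ + Δλ, we have λ = λ' - Δλ

First calculate the Compton shift:
Δλ = λ_C(1 - cos θ)
Δλ = 2.4263 × (1 - cos(57°))
Δλ = 2.4263 × 0.4554
Δλ = 1.1048 pm

Initial wavelength:
λ = λ' - Δλ
λ = 45.1048 - 1.1048
λ = 44.0000 pm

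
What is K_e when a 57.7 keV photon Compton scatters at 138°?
9.4893 keV

By energy conservation: K_e = E_initial - E_final

First find the scattered photon energy:
Initial wavelength: λ = hc/E = 21.4877 pm
Compton shift: Δλ = λ_C(1 - cos(138°)) = 4.2294 pm
Final wavelength: λ' = 21.4877 + 4.2294 = 25.7171 pm
Final photon energy: E' = hc/λ' = 48.2107 keV

Electron kinetic energy:
K_e = E - E' = 57.7000 - 48.2107 = 9.4893 keV

(Intermediate values are shown rounded; full precision is carried through to the final answer.)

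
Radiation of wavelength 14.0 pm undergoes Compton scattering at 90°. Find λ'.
16.4263 pm

Using the Compton formula: λ' = λ + λ_C(1 − cos θ)

For θ = 90°, cos θ = 0 (exact) = 0.0000, so:
1 − cos 90° = 1 − (0) = 1.0000

Δλ = λ_C × 1.0000 = 2.4263 × 1.0000 = 2.4263 pm

λ' = 14.0 + 2.4263 = 16.4263 pm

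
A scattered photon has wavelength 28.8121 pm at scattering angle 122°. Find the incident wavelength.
25.1000 pm

From λ' = λ + Δλ, we have λ = λ' - Δλ

First calculate the Compton shift:
Δλ = λ_C(1 - cos θ)
Δλ = 2.4263 × (1 - cos(122°))
Δλ = 2.4263 × 1.5299
Δλ = 3.7121 pm

Initial wavelength:
λ = λ' - Δλ
λ = 28.8121 - 3.7121
λ = 25.1000 pm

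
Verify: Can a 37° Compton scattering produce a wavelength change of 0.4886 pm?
Yes, consistent

Calculate the expected shift for θ = 37°:

Δλ_expected = λ_C(1 - cos(37°))
Δλ_expected = 2.4263 × (1 - cos(37°))
Δλ_expected = 2.4263 × 0.2014
Δλ_expected = 0.4886 pm

Given shift: 0.4886 pm
Expected shift: 0.4886 pm
Difference: 0.0000 pm

The values match. This is consistent with Compton scattering at the stated angle.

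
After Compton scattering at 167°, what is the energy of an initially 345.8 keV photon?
148.0255 keV

First convert energy to wavelength:
λ = hc/E, with hc ≈ 1239.842 keV·pm (i.e. 1239.842 eV·nm)

For E = 345.8 keV = 345800 eV:
λ = 1239.842 keV·pm / 345.8 keV
λ = 3.5854 pm

Calculate the Compton shift:
Δλ = λ_C(1 - cos(167°)) = 2.4263 × 1.9744
Δλ = 4.7904 pm

Final wavelength:
λ' = 3.5854 + 4.7904 = 8.3759 pm

Final energy:
E' = hc/λ' = 1239.842 / 8.3759 = 148.0255 keV

(Intermediate values are shown rounded; full precision is carried through to the final answer.)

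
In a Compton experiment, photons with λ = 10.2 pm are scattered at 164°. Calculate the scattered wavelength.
14.9586 pm

Using the Compton scattering formula:
λ' = λ + Δλ = λ + λ_C(1 - cos θ)

Given:
- Initial wavelength λ = 10.2 pm
- Scattering angle θ = 164°
- Compton wavelength λ_C ≈ 2.4263 pm

Calculate the shift:
Δλ = 2.4263 × (1 - cos(164°))
Δλ = 2.4263 × 1.9613
Δλ = 4.7586 pm

Final wavelength:
λ' = 10.2 + 4.7586 = 14.9586 pm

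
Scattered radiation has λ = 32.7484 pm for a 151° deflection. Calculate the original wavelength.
28.2000 pm

From λ' = λ + Δλ, we have λ = λ' - Δλ

First calculate the Compton shift:
Δλ = λ_C(1 - cos θ)
Δλ = 2.4263 × (1 - cos(151°))
Δλ = 2.4263 × 1.8746
Δλ = 4.5484 pm

Initial wavelength:
λ = λ' - Δλ
λ = 32.7484 - 4.5484
λ = 28.2000 pm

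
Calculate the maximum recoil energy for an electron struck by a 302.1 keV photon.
163.6738 keV

Maximum energy transfer occurs at θ = 180° (backscattering).

Initial photon: E₀ = 302.1 keV → λ₀ = 4.1041 pm

Maximum Compton shift (at 180°):
Δλ_max = 2λ_C = 2 × 2.4263 = 4.8526 pm

Final wavelength:
λ' = 4.1041 + 4.8526 = 8.9567 pm

Minimum photon energy (maximum energy to electron):
E'_min = hc/λ' = 138.4262 keV

Maximum electron kinetic energy:
K_max = E₀ - E'_min = 302.1000 - 138.4262 = 163.6738 keV

(Intermediate values are shown rounded; full precision is carried through to the final answer.)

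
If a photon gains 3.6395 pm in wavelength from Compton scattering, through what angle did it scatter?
120.00°

From the Compton formula Δλ = λ_C(1 - cos θ), we can solve for θ:

cos θ = 1 - Δλ/λ_C

Given:
- Δλ = 3.6395 pm
- λ_C = h/(m_e·c) ≈ 2.42631024 pm

cos θ = 1 - 3.6395/2.42631024
cos θ = 1 - 1.500014
cos θ = -0.500014

θ = arccos(-0.500014)
θ = 120.00°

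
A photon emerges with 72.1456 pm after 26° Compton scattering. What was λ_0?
71.9000 pm

From λ' = λ + Δλ, we have λ = λ' - Δλ

First calculate the Compton shift:
Δλ = λ_C(1 - cos θ)
Δλ = 2.4263 × (1 - cos(26°))
Δλ = 2.4263 × 0.1012
Δλ = 0.2456 pm

Initial wavelength:
λ = λ' - Δλ
λ = 72.1456 - 0.2456
λ = 71.9000 pm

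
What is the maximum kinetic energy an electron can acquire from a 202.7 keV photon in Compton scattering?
89.6712 keV

Maximum energy transfer occurs at θ = 180° (backscattering).

Initial photon: E₀ = 202.7 keV → λ₀ = 6.1166 pm

Maximum Compton shift (at 180°):
Δλ_max = 2λ_C = 2 × 2.4263 = 4.8526 pm

Final wavelength:
λ' = 6.1166 + 4.8526 = 10.9693 pm

Minimum photon energy (maximum energy to electron):
E'_min = hc/λ' = 113.0288 keV

Maximum electron kinetic energy:
K_max = E₀ - E'_min = 202.7000 - 113.0288 = 89.6712 keV

(Intermediate values are shown rounded; full precision is carried through to the final answer.)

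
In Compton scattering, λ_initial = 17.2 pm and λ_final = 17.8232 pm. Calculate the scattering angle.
42.00°

First find the wavelength shift:
Δλ = λ' - λ = 17.8232 - 17.2 = 0.6232 pm

Using Δλ = λ_C(1 - cos θ), with λ_C = h/(m_e·c) ≈ 2.42631024 pm:
cos θ = 1 - Δλ/λ_C
cos θ = 1 - 0.6232/2.42631024
cos θ = 0.743149

θ = arccos(0.743149)
θ = 42.00°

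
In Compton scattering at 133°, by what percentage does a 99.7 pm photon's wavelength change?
4.0933%

Calculate the Compton shift:
Δλ = λ_C(1 - cos(133°))
Δλ = 2.4263 × (1 - cos(133°))
Δλ = 2.4263 × 1.6820
Δλ = 4.0810 pm

Percentage change:
(Δλ/λ₀) × 100 = (4.0810/99.7) × 100
= 4.0933%

(Intermediate values are shown rounded; full precision is carried through to the final answer.)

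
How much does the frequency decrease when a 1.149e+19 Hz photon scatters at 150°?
1.699e+18 Hz (decrease)

Convert frequency to wavelength (c = 299792458 m/s):
λ₀ = c/f₀ = 299792458/1.149e+19 = 2.6091598e-11 m = 26.0916 pm

Calculate Compton shift:
Δλ = λ_C(1 - cos(150°)) = 4.5276 pm

Final wavelength:
λ' = λ₀ + Δλ = 26.0916 + 4.5276 = 30.6192 pm

Final frequency:
f' = c/λ' = 299792458/3.0619154e-11 = 9.7910104e+18 Hz

Frequency shift (decrease):
Δf = f₀ - f' = 1.149e+19 - 9.7910104e+18 = 1.699e+18 Hz

(Intermediate values are shown rounded; full precision is carried through to the final answer.)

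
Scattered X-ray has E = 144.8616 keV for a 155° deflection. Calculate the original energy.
315.1999 keV

Convert final energy to wavelength (hc ≈ 1239.842 keV·pm):
λ' = hc/E' = 1239.842 / 144.8616 = 8.5588 pm

Calculate the Compton shift:
Δλ = λ_C(1 - cos(155°))
Δλ = 2.4263 × (1 - cos(155°))
Δλ = 4.6253 pm

Initial wavelength:
λ = λ' - Δλ = 8.5588 - 4.6253 = 3.9335 pm

Initial energy:
E = hc/λ = 1239.842 / 3.9335 = 315.1999 keV

(Intermediate values are shown rounded; full precision is carried through to the final answer.)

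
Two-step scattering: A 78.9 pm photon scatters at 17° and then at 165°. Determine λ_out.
83.7760 pm

Apply Compton shift twice:

First scattering at θ₁ = 17°:
Δλ₁ = λ_C(1 - cos(17°))
Δλ₁ = 2.4263 × 0.0437
Δλ₁ = 0.1060 pm

After first scattering:
λ₁ = 78.9 + 0.1060 = 79.0060 pm

Second scattering at θ₂ = 165°:
Δλ₂ = λ_C(1 - cos(165°))
Δλ₂ = 2.4263 × 1.9659
Δλ₂ = 4.7699 pm

Final wavelength:
λ₂ = 79.0060 + 4.7699 = 83.7760 pm

Total shift: Δλ_total = 0.1060 + 4.7699 = 4.8760 pm

(Intermediate values are shown rounded; full precision is carried through to the final answer.)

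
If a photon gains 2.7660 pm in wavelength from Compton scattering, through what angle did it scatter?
98.05°

From the Compton formula Δλ = λ_C(1 - cos θ), we can solve for θ:

cos θ = 1 - Δλ/λ_C

Given:
- Δλ = 2.7660 pm
- λ_C = h/(m_e·c) ≈ 2.42631024 pm

cos θ = 1 - 2.7660/2.42631024
cos θ = 1 - 1.140003
cos θ = -0.140003

θ = arccos(-0.140003)
θ = 98.05°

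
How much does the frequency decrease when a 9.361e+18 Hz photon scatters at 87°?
6.271e+17 Hz (decrease)

Convert frequency to wavelength (c = 299792458 m/s):
λ₀ = c/f₀ = 299792458/9.361e+18 = 3.2025687e-11 m = 32.0257 pm

Calculate Compton shift:
Δλ = λ_C(1 - cos(87°)) = 2.2993 pm

Final wavelength:
λ' = λ₀ + Δλ = 32.0257 + 2.2993 = 34.3250 pm

Final frequency:
f' = c/λ' = 299792458/3.4325014e-11 = 8.7339354e+18 Hz

Frequency shift (decrease):
Δf = f₀ - f' = 9.361e+18 - 8.7339354e+18 = 6.271e+17 Hz

(Intermediate values are shown rounded; full precision is carried through to the final answer.)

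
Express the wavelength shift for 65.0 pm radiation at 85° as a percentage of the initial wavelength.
3.4075%

Calculate the Compton shift:
Δλ = λ_C(1 - cos(85°))
Δλ = 2.4263 × (1 - cos(85°))
Δλ = 2.4263 × 0.9128
Δλ = 2.2148 pm

Percentage change:
(Δλ/λ₀) × 100 = (2.2148/65.0) × 100
= 3.4075%

(Intermediate values are shown rounded; full precision is carried through to the final answer.)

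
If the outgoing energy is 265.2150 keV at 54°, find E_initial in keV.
337.3999 keV

Convert final energy to wavelength (hc ≈ 1239.842 keV·pm):
λ' = hc/E' = 1239.842 / 265.2150 = 4.6749 pm

Calculate the Compton shift:
Δλ = λ_C(1 - cos(54°))
Δλ = 2.4263 × (1 - cos(54°))
Δλ = 1.0002 pm

Initial wavelength:
λ = λ' - Δλ = 4.6749 - 1.0002 = 3.6747 pm

Initial energy:
E = hc/λ = 1239.842 / 3.6747 = 337.3999 keV

(Intermediate values are shown rounded; full precision is carried through to the final answer.)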